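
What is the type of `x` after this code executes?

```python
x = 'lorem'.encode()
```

str.encode() returns bytes

bytes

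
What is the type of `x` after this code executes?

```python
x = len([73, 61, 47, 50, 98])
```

len() always returns int

int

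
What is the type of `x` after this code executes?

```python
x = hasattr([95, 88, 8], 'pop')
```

hasattr() returns bool

bool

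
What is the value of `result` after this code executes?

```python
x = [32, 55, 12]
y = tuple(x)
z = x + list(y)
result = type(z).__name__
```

x is list; y is tuple; z is list; result = 'list'

'list'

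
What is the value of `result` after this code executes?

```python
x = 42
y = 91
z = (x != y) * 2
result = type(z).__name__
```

x is int; y is int; z is int; result = 'int'

'int'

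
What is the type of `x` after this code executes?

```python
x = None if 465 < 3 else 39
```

465 < 3 is False, so the else branch is taken

int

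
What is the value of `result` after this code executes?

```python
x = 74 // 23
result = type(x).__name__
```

x is int; result = 'int'

'int'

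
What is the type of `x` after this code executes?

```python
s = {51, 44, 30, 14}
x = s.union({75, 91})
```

set.union() returns a new set

set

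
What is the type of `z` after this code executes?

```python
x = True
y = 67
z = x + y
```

bool + int = int (bool is subclass of int)

int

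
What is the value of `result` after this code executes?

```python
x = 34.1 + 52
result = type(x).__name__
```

x is float; result = 'float'

'float'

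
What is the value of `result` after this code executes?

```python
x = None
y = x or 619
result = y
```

x = None; y = 619; result = 619

619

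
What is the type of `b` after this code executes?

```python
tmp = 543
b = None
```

None has type NoneType

NoneType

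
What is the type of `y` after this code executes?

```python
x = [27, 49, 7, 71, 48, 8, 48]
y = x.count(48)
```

list.count() returns int

int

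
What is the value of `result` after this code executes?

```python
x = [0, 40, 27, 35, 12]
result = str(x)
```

x = [0, 40, 27, 35, 12]; result = '[0, 40, 27, 35, 12]'

'[0, 40, 27, 35, 12]'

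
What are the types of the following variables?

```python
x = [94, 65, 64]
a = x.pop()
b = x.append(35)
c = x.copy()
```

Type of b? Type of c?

append() returns None; copy() returns list

NoneType, list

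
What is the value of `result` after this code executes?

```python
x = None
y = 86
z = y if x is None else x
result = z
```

x = None; y = 86; z = 86; result = 86

86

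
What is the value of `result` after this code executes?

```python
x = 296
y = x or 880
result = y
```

x = 296; y = 296; result = 296

296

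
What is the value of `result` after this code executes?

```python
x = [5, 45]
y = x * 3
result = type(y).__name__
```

x is list; y is list; result = 'list'

'list'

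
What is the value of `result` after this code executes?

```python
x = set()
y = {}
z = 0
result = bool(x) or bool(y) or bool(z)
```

x = set(); y = {}; z = 0; result = False

False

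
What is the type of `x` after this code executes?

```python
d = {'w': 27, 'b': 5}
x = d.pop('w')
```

dict.pop() returns the value

int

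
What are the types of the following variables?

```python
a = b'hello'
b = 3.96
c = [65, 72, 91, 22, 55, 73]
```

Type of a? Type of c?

a is assigned a bytes literal (b'...' prefix); c is assigned a list literal (square brackets)

bytes, list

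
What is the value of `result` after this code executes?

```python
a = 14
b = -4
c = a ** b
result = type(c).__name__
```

a is int; b is int; c is float; result = 'float'

'float'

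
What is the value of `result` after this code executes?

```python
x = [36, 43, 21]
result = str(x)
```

x = [36, 43, 21]; result = '[36, 43, 21]'

'[36, 43, 21]'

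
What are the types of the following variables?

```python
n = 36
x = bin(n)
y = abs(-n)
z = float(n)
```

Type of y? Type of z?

abs() of int returns int; float() returns float

int, float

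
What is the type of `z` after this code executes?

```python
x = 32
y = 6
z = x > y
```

Comparison returns bool

bool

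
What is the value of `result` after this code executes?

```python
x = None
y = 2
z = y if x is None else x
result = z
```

x = None; y = 2; z = 2; result = 2

2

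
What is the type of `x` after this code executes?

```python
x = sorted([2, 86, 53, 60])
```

sorted() always returns list

list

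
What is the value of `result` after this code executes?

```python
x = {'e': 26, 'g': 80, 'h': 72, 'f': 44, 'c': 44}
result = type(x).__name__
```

x is dict; result = 'dict'

'dict'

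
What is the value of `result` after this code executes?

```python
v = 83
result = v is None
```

v = 83; result = False

False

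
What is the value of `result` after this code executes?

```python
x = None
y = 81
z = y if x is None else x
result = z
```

x = None; y = 81; z = 81; result = 81

81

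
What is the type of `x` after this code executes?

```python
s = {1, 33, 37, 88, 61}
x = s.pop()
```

Popping from set[int] returns int

int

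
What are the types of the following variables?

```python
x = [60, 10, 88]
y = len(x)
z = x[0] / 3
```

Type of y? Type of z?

len() returns int; int / int = float

int, float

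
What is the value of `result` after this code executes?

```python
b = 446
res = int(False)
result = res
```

b = 446; res = 0; result = 0

0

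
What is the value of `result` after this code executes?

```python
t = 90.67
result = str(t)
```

t = 90.67; result = '90.67'

'90.67'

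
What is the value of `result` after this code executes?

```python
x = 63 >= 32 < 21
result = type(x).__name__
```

x is bool; result = 'bool'

'bool'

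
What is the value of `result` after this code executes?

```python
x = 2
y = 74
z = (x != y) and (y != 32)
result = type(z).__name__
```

x is int; y is int; z is bool; result = 'bool'

'bool'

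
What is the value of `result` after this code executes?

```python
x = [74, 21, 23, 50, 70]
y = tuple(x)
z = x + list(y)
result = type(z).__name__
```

x is list; y is tuple; z is list; result = 'list'

'list'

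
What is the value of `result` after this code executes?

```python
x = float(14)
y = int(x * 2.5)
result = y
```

x = 14.0; y = 35; result = 35

35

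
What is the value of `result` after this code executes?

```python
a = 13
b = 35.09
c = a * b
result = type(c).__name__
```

a is int; b is float; c is float; result = 'float'

'float'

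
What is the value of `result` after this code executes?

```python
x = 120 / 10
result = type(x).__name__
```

x is float; result = 'float'

'float'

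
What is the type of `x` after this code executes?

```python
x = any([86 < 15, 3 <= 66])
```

any() returns bool

bool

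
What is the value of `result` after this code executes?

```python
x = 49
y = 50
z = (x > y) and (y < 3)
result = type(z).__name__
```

x is int; y is int; z is bool; result = 'bool'

'bool'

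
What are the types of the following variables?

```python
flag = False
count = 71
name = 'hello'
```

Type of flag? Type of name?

flag is assigned the constant False, which has type bool; name is assigned a quoted string literal, so it is a str

bool, str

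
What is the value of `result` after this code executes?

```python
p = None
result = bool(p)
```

p = None; result = False

False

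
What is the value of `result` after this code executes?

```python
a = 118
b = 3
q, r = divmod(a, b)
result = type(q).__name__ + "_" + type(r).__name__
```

a is int; b is int; q is int; r is int; result = 'int_int'

'int_int'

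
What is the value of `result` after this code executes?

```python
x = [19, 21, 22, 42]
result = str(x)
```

x = [19, 21, 22, 42]; result = '[19, 21, 22, 42]'

'[19, 21, 22, 42]'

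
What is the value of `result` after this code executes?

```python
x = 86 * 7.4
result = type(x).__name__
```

x is float; result = 'float'

'float'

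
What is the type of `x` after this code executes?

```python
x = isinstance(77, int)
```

isinstance() returns bool

bool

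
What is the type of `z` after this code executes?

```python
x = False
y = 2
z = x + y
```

bool + int = int (bool is subclass of int)

int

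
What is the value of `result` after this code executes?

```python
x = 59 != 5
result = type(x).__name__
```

x is bool; result = 'bool'

'bool'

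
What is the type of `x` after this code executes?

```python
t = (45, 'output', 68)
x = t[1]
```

Index 1 of tuple is a str literal

str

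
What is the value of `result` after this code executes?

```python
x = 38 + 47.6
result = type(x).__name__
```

x is float; result = 'float'

'float'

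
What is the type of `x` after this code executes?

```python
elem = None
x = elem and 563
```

'and' returns first falsy value (None)

NoneType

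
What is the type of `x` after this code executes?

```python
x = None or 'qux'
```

'or' with None returns the other truthy value (str)

str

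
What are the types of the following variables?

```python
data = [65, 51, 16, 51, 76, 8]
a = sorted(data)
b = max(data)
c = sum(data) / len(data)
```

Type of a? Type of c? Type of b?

sorted() returns list; int / int = float; max of ints returns int

list, float, int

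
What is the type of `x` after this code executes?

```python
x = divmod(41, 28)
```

divmod() returns tuple of (quotient, remainder)

tuple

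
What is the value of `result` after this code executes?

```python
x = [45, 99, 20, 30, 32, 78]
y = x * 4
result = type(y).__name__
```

x is list; y is list; result = 'list'

'list'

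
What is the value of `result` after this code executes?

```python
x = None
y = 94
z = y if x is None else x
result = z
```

x = None; y = 94; z = 94; result = 94

94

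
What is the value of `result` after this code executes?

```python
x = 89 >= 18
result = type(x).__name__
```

x is bool; result = 'bool'

'bool'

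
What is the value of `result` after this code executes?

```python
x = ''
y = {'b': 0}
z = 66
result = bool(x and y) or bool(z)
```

x = ''; y = {'b': 0}; z = 66; result = True

True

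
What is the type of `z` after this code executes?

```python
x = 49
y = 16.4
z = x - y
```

int - float = float

float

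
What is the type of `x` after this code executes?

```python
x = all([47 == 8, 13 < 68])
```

all() returns bool

bool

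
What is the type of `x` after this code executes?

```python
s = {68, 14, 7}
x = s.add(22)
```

set.add() returns None (mutates in place)

NoneType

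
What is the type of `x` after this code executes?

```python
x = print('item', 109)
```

print() returns None

NoneType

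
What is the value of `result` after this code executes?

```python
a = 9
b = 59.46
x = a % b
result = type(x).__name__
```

a is int; b is float; x is float; result = 'float'

'float'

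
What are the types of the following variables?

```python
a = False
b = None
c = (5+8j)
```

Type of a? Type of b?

a is assigned the constant False, which has type bool; b is assigned None, whose type is NoneType

bool, NoneType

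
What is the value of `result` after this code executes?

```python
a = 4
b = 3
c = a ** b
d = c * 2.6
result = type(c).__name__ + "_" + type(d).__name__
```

a is int; b is int; c is int; d is float; result = 'int_float'

'int_float'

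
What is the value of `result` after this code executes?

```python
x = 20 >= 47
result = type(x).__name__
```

x is bool; result = 'bool'

'bool'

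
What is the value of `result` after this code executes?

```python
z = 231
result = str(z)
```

z = 231; result = '231'

'231'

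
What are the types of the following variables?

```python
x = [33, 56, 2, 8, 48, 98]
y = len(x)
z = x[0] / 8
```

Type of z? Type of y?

int / int = float; len() returns int

float, int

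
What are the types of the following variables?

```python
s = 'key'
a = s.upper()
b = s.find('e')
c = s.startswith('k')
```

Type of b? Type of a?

find() returns int; upper() returns str

int, str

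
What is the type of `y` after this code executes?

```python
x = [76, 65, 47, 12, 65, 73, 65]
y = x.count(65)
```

list.count() returns int

int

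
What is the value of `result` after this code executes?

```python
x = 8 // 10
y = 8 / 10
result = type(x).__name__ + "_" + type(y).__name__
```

x is int; y is float; result = 'int_float'

'int_float'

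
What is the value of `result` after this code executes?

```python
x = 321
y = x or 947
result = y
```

x = 321; y = 321; result = 321

321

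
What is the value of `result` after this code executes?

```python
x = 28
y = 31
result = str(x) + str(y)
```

x = 28; y = 31; result = '2831'

'2831'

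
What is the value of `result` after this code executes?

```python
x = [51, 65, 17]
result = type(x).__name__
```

x is list; result = 'list'

'list'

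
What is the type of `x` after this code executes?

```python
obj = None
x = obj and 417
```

'and' returns first falsy value (None)

NoneType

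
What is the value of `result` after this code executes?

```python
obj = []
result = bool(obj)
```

obj = []; result = False

False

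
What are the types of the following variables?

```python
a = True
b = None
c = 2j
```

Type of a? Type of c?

a is assigned the constant True, which has type bool; c is assigned 2j, an imaginary literal (j suffix), which has type complex

bool, complex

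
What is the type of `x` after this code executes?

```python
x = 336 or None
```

'or' returns first truthy value

int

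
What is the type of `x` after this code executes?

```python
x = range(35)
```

range() returns a range object

range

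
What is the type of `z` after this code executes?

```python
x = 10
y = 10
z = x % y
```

int % int = int

int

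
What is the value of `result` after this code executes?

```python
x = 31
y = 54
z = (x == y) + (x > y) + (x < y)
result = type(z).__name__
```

x is int; y is int; z is int; result = 'int'

'int'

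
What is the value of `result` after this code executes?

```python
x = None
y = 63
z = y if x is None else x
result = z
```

x = None; y = 63; z = 63; result = 63

63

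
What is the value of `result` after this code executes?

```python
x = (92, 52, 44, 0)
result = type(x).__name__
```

x is tuple; result = 'tuple'

'tuple'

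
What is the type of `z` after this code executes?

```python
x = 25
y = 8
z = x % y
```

int % int = int

int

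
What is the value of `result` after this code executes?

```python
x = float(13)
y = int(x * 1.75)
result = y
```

x = 13.0; y = 22; result = 22

22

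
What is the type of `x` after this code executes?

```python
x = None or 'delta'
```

'or' with None returns the other truthy value (str)

str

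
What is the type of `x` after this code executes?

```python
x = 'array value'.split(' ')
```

str.split() returns list

list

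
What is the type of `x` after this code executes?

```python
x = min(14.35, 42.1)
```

min() of floats returns float

float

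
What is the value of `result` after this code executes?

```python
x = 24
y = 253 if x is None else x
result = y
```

x = 24; y = 24; result = 24

24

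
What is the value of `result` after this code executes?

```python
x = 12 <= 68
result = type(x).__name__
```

x is bool; result = 'bool'

'bool'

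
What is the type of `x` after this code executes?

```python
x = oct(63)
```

oct() returns str representation

str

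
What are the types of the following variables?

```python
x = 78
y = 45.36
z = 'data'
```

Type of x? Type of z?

x is assigned a bare integer (no decimal point), so it is an int; z is assigned a quoted string literal, so it is a str

int, str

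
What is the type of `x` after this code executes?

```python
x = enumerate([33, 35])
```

enumerate() returns an enumerate object

enumerate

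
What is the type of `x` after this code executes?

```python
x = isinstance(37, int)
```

isinstance() returns bool

bool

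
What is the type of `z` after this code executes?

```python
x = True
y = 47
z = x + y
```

bool + int = int (bool is subclass of int)

int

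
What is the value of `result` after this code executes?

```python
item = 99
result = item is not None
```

item = 99; result = True

True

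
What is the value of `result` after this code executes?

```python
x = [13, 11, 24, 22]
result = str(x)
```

x = [13, 11, 24, 22]; result = '[13, 11, 24, 22]'

'[13, 11, 24, 22]'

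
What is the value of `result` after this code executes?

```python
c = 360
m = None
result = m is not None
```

c = 360; m = None; result = False

False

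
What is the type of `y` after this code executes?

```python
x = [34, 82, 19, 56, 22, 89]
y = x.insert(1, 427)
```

list.insert() returns None

NoneType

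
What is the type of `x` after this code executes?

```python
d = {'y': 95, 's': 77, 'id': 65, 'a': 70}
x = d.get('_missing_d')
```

dict.get() returns None when key not found

NoneType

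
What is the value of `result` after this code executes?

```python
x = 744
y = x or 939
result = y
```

x = 744; y = 744; result = 744

744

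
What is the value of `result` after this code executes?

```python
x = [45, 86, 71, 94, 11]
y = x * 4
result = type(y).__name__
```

x is list; y is list; result = 'list'

'list'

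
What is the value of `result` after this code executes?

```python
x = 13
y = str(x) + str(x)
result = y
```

x = 13; y = '1313'; result = '1313'

'1313'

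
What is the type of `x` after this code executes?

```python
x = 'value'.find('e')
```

str.find() returns int index

int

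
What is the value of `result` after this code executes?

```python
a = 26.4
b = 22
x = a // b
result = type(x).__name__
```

a is float; b is int; x is float; result = 'float'

'float'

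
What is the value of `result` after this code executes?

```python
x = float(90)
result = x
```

x = 90.0; result = 90.0

90.0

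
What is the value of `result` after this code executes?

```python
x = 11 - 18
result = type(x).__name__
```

x is int; result = 'int'

'int'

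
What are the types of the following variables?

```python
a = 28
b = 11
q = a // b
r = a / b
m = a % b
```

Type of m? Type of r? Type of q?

% of ints returns int; / returns float; // returns int

int, float, int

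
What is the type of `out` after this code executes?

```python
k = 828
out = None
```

None has type NoneType

NoneType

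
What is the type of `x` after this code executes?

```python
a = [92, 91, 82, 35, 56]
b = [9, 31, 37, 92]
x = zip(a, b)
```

zip() returns a zip object

zip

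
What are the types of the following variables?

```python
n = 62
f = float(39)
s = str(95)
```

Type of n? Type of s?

n is assigned a bare integer (no decimal point), so it is an int; s is assigned the result of calling str(), which returns a str

int, str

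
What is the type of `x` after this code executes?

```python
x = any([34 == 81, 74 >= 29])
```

any() returns bool

bool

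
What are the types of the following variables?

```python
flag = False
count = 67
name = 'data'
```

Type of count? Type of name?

count is assigned a bare integer (no decimal point), so it is an int; name is assigned a quoted string literal, so it is a str

int, str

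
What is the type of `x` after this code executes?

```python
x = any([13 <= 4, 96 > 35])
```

any() returns bool

bool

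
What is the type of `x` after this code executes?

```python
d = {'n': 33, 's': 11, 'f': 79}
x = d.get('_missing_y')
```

dict.get() returns None when key not found

NoneType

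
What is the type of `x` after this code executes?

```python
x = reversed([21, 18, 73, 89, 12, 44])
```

reversed() on a list returns list_reverseiterator

list_reverseiterator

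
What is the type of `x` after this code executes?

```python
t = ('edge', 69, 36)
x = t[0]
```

Index 0 of tuple is a str literal

str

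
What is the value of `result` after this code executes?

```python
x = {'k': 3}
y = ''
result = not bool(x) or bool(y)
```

x = {'k': 3}; y = ''; result = False

False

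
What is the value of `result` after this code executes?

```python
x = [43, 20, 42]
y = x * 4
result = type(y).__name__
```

x is list; y is list; result = 'list'

'list'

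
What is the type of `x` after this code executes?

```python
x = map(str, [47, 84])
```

map() returns a map object

map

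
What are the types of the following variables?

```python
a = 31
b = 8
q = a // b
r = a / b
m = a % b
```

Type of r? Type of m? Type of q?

/ returns float; % of ints returns int; // returns int

float, int, int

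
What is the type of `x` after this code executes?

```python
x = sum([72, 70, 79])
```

sum() of ints returns int

int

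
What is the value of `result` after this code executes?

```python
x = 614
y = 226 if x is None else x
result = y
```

x = 614; y = 614; result = 614

614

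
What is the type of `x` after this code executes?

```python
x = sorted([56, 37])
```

sorted() always returns list

list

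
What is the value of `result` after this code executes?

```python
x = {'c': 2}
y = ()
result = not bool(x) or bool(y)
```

x = {'c': 2}; y = (); result = False

False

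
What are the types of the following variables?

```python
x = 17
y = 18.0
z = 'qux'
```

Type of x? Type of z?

x is assigned a bare integer (no decimal point), so it is an int; z is assigned a quoted string literal, so it is a str

int, str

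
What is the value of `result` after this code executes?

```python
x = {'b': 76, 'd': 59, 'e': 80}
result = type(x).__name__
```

x is dict; result = 'dict'

'dict'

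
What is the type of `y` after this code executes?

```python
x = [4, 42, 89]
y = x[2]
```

Indexing list[int] returns int

int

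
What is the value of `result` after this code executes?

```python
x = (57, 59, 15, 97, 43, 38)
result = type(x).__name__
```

x is tuple; result = 'tuple'

'tuple'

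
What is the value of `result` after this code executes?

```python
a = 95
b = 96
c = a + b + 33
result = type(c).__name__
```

a is int; b is int; c is int; result = 'int'

'int'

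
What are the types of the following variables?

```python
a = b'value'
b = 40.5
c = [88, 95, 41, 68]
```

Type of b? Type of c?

b is assigned a number with a decimal point, so it is a float; c is assigned a list literal (square brackets)

float, list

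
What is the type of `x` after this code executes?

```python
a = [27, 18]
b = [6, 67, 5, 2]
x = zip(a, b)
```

zip() returns a zip object

zip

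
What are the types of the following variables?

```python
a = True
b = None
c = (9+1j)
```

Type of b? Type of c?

b is assigned None, whose type is NoneType; c is assigned (9+1j), an int plus an imaginary literal (j suffix), which evaluates to complex

NoneType, complex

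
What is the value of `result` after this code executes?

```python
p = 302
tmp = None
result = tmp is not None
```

p = 302; tmp = None; result = False

False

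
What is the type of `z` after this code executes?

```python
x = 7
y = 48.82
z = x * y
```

int * float = float

float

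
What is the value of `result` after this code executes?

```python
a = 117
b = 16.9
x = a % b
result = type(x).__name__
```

a is int; b is float; x is float; result = 'float'

'float'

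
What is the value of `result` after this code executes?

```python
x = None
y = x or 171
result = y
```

x = None; y = 171; result = 171

171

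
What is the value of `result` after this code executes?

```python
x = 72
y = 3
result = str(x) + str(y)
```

x = 72; y = 3; result = '723'

'723'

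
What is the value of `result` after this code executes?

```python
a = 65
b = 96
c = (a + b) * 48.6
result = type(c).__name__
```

a is int; b is int; c is float; result = 'float'

'float'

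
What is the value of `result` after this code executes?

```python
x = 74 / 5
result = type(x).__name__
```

x is float; result = 'float'

'float'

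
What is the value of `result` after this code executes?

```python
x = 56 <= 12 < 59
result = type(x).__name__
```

x is bool; result = 'bool'

'bool'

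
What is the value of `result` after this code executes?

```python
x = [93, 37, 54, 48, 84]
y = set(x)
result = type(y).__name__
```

x is list; y is set; result = 'set'

'set'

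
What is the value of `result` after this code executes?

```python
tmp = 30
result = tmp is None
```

tmp = 30; result = False

False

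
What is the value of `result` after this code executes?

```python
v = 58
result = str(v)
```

v = 58; result = '58'

'58'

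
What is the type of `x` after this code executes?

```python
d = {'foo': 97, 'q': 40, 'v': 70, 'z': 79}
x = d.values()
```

.values() returns dict_values view

dict_values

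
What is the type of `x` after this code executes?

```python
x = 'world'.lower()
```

str.lower() returns str

str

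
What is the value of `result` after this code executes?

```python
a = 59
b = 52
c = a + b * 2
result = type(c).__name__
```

a is int; b is int; c is int; result = 'int'

'int'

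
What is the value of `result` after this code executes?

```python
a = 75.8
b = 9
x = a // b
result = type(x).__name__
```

a is float; b is int; x is float; result = 'float'

'float'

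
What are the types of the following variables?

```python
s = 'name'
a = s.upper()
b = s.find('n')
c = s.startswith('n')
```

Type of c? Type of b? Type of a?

startswith() returns bool; find() returns int; upper() returns str

bool, int, str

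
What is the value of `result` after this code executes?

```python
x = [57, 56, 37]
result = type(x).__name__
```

x is list; result = 'list'

'list'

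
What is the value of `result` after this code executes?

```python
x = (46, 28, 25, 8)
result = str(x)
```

x = (46, 28, 25, 8); result = '(46, 28, 25, 8)'

'(46, 28, 25, 8)'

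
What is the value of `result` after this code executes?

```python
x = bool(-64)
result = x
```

x = True; result = True

True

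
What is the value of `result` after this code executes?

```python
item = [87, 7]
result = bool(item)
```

item = [87, 7]; result = True

True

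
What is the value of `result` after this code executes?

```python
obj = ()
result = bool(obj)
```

obj = (); result = False

False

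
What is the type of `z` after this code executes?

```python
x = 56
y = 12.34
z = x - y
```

int - float = float

float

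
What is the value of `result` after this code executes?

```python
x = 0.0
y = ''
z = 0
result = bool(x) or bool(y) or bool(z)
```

x = 0.0; y = ''; z = 0; result = False

False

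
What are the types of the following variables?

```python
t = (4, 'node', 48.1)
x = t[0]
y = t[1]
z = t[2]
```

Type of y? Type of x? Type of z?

tuple[1] is str; tuple[0] is int; tuple[2] is float

str, int, float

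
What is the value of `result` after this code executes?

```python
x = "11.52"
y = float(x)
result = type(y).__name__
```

x is str; y is float; result = 'float'

'float'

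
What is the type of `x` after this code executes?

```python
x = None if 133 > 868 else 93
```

133 > 868 is False, so the else branch is taken

int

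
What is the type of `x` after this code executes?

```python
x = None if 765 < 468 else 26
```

765 < 468 is False, so the else branch is taken

int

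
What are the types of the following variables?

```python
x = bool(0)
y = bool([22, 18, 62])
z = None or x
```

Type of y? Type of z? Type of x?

bool() returns bool; None or bool returns the bool; bool() returns bool

bool, bool, bool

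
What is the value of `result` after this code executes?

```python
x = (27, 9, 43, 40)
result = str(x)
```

x = (27, 9, 43, 40); result = '(27, 9, 43, 40)'

'(27, 9, 43, 40)'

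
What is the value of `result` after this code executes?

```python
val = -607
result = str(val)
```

val = -607; result = '-607'

'-607'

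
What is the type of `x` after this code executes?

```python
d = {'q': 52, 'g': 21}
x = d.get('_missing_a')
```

dict.get() returns None when key not found

NoneType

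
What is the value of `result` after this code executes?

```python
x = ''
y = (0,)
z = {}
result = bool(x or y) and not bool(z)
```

x = ''; y = (0,); z = {}; result = True

True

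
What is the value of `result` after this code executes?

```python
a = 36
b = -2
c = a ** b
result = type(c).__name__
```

a is int; b is int; c is float; result = 'float'

'float'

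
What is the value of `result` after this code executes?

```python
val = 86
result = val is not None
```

val = 86; result = True

True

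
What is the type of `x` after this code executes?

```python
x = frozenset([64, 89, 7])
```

frozenset() returns frozenset

frozenset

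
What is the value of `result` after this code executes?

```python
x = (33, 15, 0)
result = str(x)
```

x = (33, 15, 0); result = '(33, 15, 0)'

'(33, 15, 0)'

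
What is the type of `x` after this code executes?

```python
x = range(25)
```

range() returns a range object

range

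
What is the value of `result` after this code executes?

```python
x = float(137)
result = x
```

x = 137.0; result = 137.0

137.0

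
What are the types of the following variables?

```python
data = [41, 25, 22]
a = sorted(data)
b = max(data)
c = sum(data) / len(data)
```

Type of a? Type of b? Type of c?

sorted() returns list; max of ints returns int; int / int = float

list, int, float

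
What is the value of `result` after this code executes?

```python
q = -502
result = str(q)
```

q = -502; result = '-502'

'-502'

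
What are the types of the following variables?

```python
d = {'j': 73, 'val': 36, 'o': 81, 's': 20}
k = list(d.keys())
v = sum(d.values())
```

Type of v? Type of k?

sum of ints is int; list() converts to list

int, list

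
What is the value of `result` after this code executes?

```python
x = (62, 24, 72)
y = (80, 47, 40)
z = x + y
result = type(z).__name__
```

x is tuple; y is tuple; z is tuple; result = 'tuple'

'tuple'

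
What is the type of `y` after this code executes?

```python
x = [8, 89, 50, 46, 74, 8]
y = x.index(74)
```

list.index() returns int

int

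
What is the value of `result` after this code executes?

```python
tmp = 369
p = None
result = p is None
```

tmp = 369; p = None; result = True

True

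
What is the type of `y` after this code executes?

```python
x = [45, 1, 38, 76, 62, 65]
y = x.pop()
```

list.pop() returns the popped element

int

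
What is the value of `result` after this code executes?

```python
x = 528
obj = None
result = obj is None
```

x = 528; obj = None; result = True

True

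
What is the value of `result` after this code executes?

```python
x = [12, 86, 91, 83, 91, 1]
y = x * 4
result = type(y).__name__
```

x is list; y is list; result = 'list'

'list'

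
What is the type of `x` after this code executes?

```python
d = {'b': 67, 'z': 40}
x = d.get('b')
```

dict.get() returns value type when found

int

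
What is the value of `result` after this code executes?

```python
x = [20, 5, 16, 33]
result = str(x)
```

x = [20, 5, 16, 33]; result = '[20, 5, 16, 33]'

'[20, 5, 16, 33]'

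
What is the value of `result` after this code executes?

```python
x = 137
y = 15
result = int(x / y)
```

x = 137; y = 15; result = 9

9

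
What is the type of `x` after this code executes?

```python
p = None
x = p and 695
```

'and' returns first falsy value (None)

NoneType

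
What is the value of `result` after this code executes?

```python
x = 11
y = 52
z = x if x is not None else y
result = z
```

x = 11; y = 52; z = 11; result = 11

11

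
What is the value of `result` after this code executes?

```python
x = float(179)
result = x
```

x = 179.0; result = 179.0

179.0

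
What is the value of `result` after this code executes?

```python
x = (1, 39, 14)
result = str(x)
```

x = (1, 39, 14); result = '(1, 39, 14)'

'(1, 39, 14)'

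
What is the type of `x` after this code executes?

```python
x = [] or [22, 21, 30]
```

'or' returns first truthy value (list)

list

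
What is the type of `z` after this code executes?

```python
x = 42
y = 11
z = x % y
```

int % int = int

int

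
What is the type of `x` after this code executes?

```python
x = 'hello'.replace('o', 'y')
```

str.replace() returns str

str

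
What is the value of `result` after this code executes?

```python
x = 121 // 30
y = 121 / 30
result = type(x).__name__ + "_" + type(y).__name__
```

x is int; y is float; result = 'int_float'

'int_float'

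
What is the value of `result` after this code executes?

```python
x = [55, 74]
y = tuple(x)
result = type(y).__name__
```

x is list; y is tuple; result = 'tuple'

'tuple'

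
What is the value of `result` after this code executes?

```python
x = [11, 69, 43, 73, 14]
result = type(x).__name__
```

x is list; result = 'list'

'list'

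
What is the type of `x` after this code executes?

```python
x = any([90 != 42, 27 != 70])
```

any() returns bool

bool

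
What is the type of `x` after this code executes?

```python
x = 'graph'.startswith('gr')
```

str.startswith() returns bool

bool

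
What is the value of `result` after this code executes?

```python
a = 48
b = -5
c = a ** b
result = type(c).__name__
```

a is int; b is int; c is float; result = 'float'

'float'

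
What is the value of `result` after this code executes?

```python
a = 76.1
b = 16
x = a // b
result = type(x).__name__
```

a is float; b is int; x is float; result = 'float'

'float'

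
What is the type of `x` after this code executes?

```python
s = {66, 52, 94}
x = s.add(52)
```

set.add() returns None (mutates in place)

NoneType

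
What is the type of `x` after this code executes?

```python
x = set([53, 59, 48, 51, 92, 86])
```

set() constructor returns set

set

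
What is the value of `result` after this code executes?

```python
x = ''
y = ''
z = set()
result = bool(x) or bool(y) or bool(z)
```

x = ''; y = ''; z = set(); result = False

False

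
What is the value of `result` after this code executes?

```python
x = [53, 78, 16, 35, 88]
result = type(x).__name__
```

x is list; result = 'list'

'list'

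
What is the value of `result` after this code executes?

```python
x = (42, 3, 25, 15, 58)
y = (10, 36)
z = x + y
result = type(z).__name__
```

x is tuple; y is tuple; z is tuple; result = 'tuple'

'tuple'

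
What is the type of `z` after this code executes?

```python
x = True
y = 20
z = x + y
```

bool + int = int (bool is subclass of int)

int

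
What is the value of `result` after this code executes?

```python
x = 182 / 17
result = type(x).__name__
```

x is float; result = 'float'

'float'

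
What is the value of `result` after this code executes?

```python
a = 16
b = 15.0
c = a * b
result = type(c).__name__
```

a is int; b is float; c is float; result = 'float'

'float'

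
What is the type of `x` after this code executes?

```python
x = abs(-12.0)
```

abs() of float returns float

float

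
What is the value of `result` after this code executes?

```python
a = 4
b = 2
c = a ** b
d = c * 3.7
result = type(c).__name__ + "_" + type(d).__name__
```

a is int; b is int; c is int; d is float; result = 'int_float'

'int_float'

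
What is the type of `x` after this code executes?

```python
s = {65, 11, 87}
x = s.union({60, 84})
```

set.union() returns a new set

set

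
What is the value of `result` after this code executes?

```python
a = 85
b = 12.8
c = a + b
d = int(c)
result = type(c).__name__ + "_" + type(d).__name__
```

a is int; b is float; c is float; d is int; result = 'float_int'

'float_int'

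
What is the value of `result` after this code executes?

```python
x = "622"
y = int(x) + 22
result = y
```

x = '622'; y = 644; result = 644

644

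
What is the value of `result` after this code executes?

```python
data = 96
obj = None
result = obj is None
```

data = 96; obj = None; result = True

True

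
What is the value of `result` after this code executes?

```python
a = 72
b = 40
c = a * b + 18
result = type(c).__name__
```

a is int; b is int; c is int; result = 'int'

'int'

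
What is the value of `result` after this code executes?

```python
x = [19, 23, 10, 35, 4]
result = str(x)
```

x = [19, 23, 10, 35, 4]; result = '[19, 23, 10, 35, 4]'

'[19, 23, 10, 35, 4]'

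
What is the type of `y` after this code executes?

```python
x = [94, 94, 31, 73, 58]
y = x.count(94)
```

list.count() returns int

int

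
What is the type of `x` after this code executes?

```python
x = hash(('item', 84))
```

hash() returns int

int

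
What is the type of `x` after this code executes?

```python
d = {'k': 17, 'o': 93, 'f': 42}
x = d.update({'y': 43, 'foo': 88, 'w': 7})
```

dict.update() returns None

NoneType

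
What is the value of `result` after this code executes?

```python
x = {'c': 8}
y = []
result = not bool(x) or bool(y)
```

x = {'c': 8}; y = []; result = False

False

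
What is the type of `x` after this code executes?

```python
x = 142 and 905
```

'and' with truthy values returns last operand (int)

int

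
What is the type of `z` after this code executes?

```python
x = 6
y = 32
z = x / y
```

int / int = float

float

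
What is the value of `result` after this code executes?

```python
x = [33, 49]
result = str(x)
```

x = [33, 49]; result = '[33, 49]'

'[33, 49]'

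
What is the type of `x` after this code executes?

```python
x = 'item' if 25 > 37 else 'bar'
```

Both branches of conditional are str

str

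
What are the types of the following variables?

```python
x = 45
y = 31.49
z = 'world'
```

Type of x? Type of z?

x is assigned a bare integer (no decimal point), so it is an int; z is assigned a quoted string literal, so it is a str

int, str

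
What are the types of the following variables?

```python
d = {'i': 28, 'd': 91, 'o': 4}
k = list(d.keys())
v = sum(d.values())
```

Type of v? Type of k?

sum of ints is int; list() converts to list

int, list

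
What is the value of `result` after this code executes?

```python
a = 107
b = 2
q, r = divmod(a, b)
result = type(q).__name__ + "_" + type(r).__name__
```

a is int; b is int; q is int; r is int; result = 'int_int'

'int_int'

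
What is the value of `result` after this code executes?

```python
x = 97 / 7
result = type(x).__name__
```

x is float; result = 'float'

'float'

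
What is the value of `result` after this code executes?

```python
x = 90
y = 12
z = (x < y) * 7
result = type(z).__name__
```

x is int; y is int; z is int; result = 'int'

'int'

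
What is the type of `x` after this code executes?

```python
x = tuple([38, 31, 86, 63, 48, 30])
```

tuple() constructor returns tuple

tuple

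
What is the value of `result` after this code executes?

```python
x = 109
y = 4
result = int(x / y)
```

x = 109; y = 4; result = 27

27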